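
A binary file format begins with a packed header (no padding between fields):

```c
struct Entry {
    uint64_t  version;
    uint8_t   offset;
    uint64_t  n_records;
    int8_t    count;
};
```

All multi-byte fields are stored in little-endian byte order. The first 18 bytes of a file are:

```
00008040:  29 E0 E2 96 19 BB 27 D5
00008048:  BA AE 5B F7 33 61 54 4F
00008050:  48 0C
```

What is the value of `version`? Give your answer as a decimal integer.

15359450772750393385

`version` is the first field, at byte offset 0, occupying 8 bytes.
Bytes at offsets 0..7: 29 E0 E2 96 19 BB 27 D5.
In little-endian order the low byte comes first in memory.
Reassemble most-significant byte first: D5 27 BB 19 96 E2 E0 29 → 0xD527BB1996E2E029.
0xD527BB1996E2E029 = 15359450772750393385.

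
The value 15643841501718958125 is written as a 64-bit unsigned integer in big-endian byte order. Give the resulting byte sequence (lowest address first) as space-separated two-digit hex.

15643841501718958125 in hexadecimal, padded to 64 bits, is 0xD91A16F61078D02D.
Split into bytes (most-significant first): D9 1A 16 F6 10 78 D0 2D.
Big-endian stores the most-significant byte at the lowest address.
So the memory order matches the most-significant-first order: D9 1A 16 F6 10 78 D0 2D.

D9 1A 16 F6 10 78 D0 2D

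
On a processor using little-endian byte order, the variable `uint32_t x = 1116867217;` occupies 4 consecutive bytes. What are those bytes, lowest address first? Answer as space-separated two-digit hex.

91 0A 92 42

1116867217 in hexadecimal, padded to 32 bits, is 0x42920A91.
Split into bytes (most-significant first): 42 92 0A 91.
Little-endian stores the least-significant byte at the lowest address.
So at ascending addresses the bytes are 91 0A 92 42.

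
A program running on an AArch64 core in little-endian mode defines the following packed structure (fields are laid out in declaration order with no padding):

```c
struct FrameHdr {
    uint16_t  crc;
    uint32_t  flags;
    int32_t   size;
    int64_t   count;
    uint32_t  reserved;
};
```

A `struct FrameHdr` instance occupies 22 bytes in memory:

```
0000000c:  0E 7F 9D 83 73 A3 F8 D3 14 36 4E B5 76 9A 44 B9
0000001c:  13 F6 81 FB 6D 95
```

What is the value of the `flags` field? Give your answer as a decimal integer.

2742256541

`flags` follows `crc` (2 bytes), so it starts at byte offset 2 and occupies 4 bytes.
Bytes at offsets 2..5: 9D 83 73 A3.
In little-endian order the low byte comes first in memory.
Reassemble most-significant byte first: A3 73 83 9D → 0xA373839D.
0xA373839D = 2742256541.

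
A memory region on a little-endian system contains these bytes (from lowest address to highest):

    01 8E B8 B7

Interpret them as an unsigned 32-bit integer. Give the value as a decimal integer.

3082325505

Little-endian: lowest address holds the least-significant byte.
Reassemble most-significant byte first: B7 B8 8E 01 → 0xB7B88E01.
0xB7B88E01 = 3082325505.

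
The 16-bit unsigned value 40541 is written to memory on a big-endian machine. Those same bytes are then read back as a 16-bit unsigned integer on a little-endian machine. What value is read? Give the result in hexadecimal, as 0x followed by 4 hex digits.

40541 in 16-bit hexadecimal is 0x9E5D.
Stored big-endian, the bytes at ascending addresses are 9E 5D.
Read back as little-endian, the first byte is least significant, giving 0x5D9E.

0x5D9E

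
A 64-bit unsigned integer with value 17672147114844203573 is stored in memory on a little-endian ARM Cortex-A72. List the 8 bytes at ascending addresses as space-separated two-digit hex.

17672147114844203573 in hexadecimal, padded to 64 bits, is 0xF540142B7EBBAA35.
Split into bytes (most-significant first): F5 40 14 2B 7E BB AA 35.
In little-endian order the low byte comes first in memory.
So at ascending addresses the bytes are 35 AA BB 7E 2B 14 40 F5.

35 AA BB 7E 2B 14 40 F5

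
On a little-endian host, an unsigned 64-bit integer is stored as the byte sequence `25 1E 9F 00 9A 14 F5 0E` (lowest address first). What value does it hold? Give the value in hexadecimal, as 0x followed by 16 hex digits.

Little-endian: lowest address holds the least-significant byte.
Reassemble most-significant byte first: 0E F5 14 9A 00 9F 1E 25 → 0x0EF5149A009F1E25.

0x0EF5149A009F1E25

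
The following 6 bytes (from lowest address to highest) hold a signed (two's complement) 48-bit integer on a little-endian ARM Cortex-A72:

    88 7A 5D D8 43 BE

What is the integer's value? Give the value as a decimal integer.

-72276374619512

Little-endian: lowest address holds the least-significant byte.
Reassemble most-significant byte first: BE 43 D8 5D 7A 88 → 0xBE43D85D7A88.
Top bit is set, so as a signed 48-bit value this is 0xBE43D85D7A88 − 2^48 = -72276374619512.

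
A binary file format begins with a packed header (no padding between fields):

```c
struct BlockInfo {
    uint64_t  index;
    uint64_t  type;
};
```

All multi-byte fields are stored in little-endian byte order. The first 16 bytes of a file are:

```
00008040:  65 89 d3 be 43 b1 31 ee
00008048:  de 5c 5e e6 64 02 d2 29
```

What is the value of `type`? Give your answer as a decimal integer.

`type` follows `index` (8 bytes), so it starts at byte offset 8 and occupies 8 bytes.
Bytes at offsets 8..15: DE 5C 5E E6 64 02 D2 29.
Little-endian stores the least-significant byte at the lowest address.
Reassemble most-significant byte first: 29 D2 02 64 E6 5E 5C DE → 0x29D20264E65E5CDE.
0x29D20264E65E5CDE = 3013473733049212126.

3013473733049212126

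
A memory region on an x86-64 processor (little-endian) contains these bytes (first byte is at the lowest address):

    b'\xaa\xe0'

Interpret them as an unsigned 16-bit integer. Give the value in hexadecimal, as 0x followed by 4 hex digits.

In little-endian order the low byte comes first in memory.
Reassemble most-significant byte first: E0 AA → 0xE0AA.

0xE0AA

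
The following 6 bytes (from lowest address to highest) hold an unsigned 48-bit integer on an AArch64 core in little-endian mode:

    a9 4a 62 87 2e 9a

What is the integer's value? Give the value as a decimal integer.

169524630538921

Little-endian: lowest address holds the least-significant byte.
Reassemble most-significant byte first: 9A 2E 87 62 4A A9 → 0x9A2E87624AA9.
0x9A2E87624AA9 = 169524630538921.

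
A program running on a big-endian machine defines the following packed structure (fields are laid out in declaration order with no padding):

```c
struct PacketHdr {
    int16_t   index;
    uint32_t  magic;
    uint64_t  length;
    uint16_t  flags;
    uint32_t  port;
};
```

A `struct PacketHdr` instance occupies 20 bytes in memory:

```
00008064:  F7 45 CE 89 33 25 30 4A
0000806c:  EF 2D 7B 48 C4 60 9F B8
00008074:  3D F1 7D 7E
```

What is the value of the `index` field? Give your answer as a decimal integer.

`index` is the first field, at byte offset 0, occupying 2 bytes.
Bytes at offsets 0..1: F7 45.
Big-endian stores the most-significant byte at the lowest address.
The bytes are already most-significant first: 0xF745.
Top bit is set, so as a signed 16-bit value this is 0xF745 − 2^16 = -2235.

-2235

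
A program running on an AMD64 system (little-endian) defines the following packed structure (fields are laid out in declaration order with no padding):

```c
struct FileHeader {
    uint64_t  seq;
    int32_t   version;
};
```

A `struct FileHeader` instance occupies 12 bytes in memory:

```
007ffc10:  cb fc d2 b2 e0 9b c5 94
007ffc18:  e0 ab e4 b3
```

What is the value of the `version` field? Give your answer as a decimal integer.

`version` follows `seq` (8 bytes), so it starts at byte offset 8 and occupies 4 bytes.
Bytes at offsets 8..11: E0 AB E4 B3.
Little-endian: lowest address holds the least-significant byte.
Reassemble most-significant byte first: B3 E4 AB E0 → 0xB3E4ABE0.
Top bit is set, so as a signed 32-bit value this is 0xB3E4ABE0 − 2^32 = -1276859424.

-1276859424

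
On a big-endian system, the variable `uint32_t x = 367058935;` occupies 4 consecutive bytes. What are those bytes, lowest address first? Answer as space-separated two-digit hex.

367058935 in hexadecimal, padded to 32 bits, is 0x15E0DFF7.
Split into bytes (most-significant first): 15 E0 DF F7.
Big-endian: lowest address holds the most-significant byte.
So the memory order matches the most-significant-first order: 15 E0 DF F7.

15 E0 DF F7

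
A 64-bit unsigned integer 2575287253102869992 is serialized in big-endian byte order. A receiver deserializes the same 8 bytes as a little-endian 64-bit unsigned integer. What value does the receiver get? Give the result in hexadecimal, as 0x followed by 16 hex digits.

2575287253102869992 in 64-bit hexadecimal is 0x23BD421CBBC9BDE8.
Stored big-endian, the bytes at ascending addresses are 23 BD 42 1C BB C9 BD E8.
Read back as little-endian, the first byte is least significant, giving 0xE8BDC9BB1C42BD23.

0xE8BDC9BB1C42BD23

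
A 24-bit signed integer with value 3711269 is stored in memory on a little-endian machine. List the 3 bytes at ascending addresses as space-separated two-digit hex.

25 A1 38

3711269 in hexadecimal, padded to 24 bits, is 0x38A125.
Split into bytes (most-significant first): 38 A1 25.
Little-endian stores the least-significant byte at the lowest address.
So at ascending addresses the bytes are 25 A1 38.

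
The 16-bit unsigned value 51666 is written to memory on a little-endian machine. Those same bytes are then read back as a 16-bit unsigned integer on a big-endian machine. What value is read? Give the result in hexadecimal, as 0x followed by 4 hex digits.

51666 in 16-bit hexadecimal is 0xC9D2.
Stored little-endian, the bytes at ascending addresses are D2 C9.
Read back as big-endian, the last byte is least significant, giving 0xD2C9.

0xD2C9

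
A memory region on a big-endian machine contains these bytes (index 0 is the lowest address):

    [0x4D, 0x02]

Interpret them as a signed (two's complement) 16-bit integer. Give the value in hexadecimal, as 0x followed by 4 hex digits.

Big-endian stores the most-significant byte at the lowest address.
The bytes are already most-significant first: 0x4D02.

0x4D02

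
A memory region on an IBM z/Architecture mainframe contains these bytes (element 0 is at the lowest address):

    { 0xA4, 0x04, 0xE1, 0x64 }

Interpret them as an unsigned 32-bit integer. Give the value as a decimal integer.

Big-endian: lowest address holds the most-significant byte.
The bytes are already most-significant first: 0xA404E164.
0xA404E164 = 2751783268.

2751783268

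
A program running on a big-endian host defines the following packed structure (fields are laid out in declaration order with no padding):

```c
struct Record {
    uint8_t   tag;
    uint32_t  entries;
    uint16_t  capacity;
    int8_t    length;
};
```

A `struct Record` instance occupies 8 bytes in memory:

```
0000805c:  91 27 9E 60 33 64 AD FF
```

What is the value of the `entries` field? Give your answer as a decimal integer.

664690739

`entries` follows `tag` (1 byte), so it starts at byte offset 1 and occupies 4 bytes.
Bytes at offsets 1..4: 27 9E 60 33.
Big-endian stores the most-significant byte at the lowest address.
The bytes are already most-significant first: 0x279E6033.
0x279E6033 = 664690739.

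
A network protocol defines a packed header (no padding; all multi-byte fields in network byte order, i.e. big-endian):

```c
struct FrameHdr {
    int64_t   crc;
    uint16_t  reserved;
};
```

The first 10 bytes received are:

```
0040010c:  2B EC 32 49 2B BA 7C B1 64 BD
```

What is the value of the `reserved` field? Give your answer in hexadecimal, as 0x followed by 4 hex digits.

`reserved` follows `crc` (8 bytes), so it starts at byte offset 8 and occupies 2 bytes.
Bytes at offsets 8..9: 64 BD.
Big-endian: lowest address holds the most-significant byte.
The bytes are already most-significant first: 0x64BD.

0x64BD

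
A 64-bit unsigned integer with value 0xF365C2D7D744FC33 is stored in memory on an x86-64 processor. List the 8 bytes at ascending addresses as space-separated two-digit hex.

33 FC 44 D7 D7 C2 65 F3

Split into bytes (most-significant first): F3 65 C2 D7 D7 44 FC 33.
In little-endian order the low byte comes first in memory.
So at ascending addresses the bytes are 33 FC 44 D7 D7 C2 65 F3.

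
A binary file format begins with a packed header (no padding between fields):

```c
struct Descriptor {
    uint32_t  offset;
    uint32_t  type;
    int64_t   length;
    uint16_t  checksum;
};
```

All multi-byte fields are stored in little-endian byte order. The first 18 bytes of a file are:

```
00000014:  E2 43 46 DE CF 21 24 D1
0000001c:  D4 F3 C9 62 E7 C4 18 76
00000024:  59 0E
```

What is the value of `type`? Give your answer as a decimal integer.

`type` follows `offset` (4 bytes), so it starts at byte offset 4 and occupies 4 bytes.
Bytes at offsets 4..7: CF 21 24 D1.
Little-endian stores the least-significant byte at the lowest address.
Reassemble most-significant byte first: D1 24 21 CF → 0xD12421CF.
0xD12421CF = 3508806095.

3508806095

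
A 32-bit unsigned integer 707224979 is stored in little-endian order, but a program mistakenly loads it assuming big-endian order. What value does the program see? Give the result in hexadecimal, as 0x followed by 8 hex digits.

707224979 in 32-bit hexadecimal is 0x2A276593.
Stored little-endian, the bytes at ascending addresses are 93 65 27 2A.
Read back as big-endian, the last byte is least significant, giving 0x9365272A.

0x9365272A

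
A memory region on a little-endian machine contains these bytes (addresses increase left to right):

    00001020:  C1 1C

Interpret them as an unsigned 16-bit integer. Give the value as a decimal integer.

Little-endian stores the least-significant byte at the lowest address.
Reassemble most-significant byte first: 1C C1 → 0x1CC1.
0x1CC1 = 7361.

7361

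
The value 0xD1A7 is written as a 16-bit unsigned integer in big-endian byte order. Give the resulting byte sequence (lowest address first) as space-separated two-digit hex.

D1 A7

Split into bytes (most-significant first): D1 A7.
Big-endian: lowest address holds the most-significant byte.
So the memory order matches the most-significant-first order: D1 A7.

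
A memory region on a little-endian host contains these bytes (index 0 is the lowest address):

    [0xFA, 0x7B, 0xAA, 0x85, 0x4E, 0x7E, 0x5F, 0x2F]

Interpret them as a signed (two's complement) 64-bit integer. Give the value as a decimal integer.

3413585918285216762

Little-endian stores the least-significant byte at the lowest address.
Reassemble most-significant byte first: 2F 5F 7E 4E 85 AA 7B FA → 0x2F5F7E4E85AA7BFA.
0x2F5F7E4E85AA7BFA = 3413585918285216762.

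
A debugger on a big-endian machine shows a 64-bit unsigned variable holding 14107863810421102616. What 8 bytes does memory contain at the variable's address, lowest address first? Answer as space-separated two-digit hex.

C3 C9 33 63 8F BD 18 18

14107863810421102616 in hexadecimal, padded to 64 bits, is 0xC3C933638FBD1818.
Split into bytes (most-significant first): C3 C9 33 63 8F BD 18 18.
Big-endian: lowest address holds the most-significant byte.
So the memory order matches the most-significant-first order: C3 C9 33 63 8F BD 18 18.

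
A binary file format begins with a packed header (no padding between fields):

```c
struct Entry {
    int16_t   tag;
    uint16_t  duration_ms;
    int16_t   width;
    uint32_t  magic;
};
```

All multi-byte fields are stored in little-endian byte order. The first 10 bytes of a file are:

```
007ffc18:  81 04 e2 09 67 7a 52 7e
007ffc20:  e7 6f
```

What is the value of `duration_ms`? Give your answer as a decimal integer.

2530

`duration_ms` follows `tag` (2 bytes), so it starts at byte offset 2 and occupies 2 bytes.
Bytes at offsets 2..3: E2 09.
In little-endian order the low byte comes first in memory.
Reassemble most-significant byte first: 09 E2 → 0x09E2.
0x09E2 = 2530.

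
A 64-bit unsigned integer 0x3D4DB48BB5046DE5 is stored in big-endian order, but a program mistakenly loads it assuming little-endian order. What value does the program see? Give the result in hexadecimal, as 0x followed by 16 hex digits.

0xE56D04B58BB44D3D

Stored big-endian, the bytes at ascending addresses are 3D 4D B4 8B B5 04 6D E5.
Read back as little-endian, the first byte is least significant, giving 0xE56D04B58BB44D3D.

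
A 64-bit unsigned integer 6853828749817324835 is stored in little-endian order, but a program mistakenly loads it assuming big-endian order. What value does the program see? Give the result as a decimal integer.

6853828749817324835 in 64-bit hexadecimal is 0x5F1DB0EF5038A523.
Stored little-endian, the bytes at ascending addresses are 23 A5 38 50 EF B0 1D 5F.
Read back as big-endian, the last byte is least significant, giving 0x23A53850EFB01D5F.
0x23A53850EFB01D5F = 2568521082754571615.

2568521082754571615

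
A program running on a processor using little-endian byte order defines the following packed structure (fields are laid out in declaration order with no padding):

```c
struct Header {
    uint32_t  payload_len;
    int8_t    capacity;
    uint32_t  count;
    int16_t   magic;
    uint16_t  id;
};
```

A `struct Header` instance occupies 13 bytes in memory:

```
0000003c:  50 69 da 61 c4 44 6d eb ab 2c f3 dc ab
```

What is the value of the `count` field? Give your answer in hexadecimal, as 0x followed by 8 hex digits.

0xABEB6D44

`count` follows `payload_len` (4 B), `capacity` (1 B), so it starts at offset 4 + 1 = 5 and occupies 4 bytes.
Bytes at offsets 5..8: 44 6D EB AB.
Little-endian stores the least-significant byte at the lowest address.
Reassemble most-significant byte first: AB EB 6D 44 → 0xABEB6D44.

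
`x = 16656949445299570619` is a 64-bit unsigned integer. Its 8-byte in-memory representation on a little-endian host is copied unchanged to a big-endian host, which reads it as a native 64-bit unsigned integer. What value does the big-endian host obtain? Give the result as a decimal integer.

13512972239789566439

16656949445299570619 in 64-bit hexadecimal is 0xE7295F44A8B887BB.
Stored little-endian, the bytes at ascending addresses are BB 87 B8 A8 44 5F 29 E7.
Read back as big-endian, the last byte is least significant, giving 0xBB87B8A8445F29E7.
0xBB87B8A8445F29E7 = 13512972239789566439.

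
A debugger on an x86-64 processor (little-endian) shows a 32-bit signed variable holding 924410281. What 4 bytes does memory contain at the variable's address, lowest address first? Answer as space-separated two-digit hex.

924410281 in hexadecimal, padded to 32 bits, is 0x371961A9.
Split into bytes (most-significant first): 37 19 61 A9.
Little-endian: lowest address holds the least-significant byte.
So at ascending addresses the bytes are A9 61 19 37.

A9 61 19 37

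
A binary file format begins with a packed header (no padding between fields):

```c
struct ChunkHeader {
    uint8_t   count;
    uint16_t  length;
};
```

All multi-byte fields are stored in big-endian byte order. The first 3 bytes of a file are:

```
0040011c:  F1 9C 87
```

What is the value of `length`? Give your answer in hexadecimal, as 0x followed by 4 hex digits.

`length` follows `count` (1 byte), so it starts at byte offset 1 and occupies 2 bytes.
Bytes at offsets 1..2: 9C 87.
Big-endian stores the most-significant byte at the lowest address.
The bytes are already most-significant first: 0x9C87.

0x9C87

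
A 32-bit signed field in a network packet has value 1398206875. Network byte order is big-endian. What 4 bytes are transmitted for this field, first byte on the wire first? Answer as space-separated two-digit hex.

53 56 F1 9B

1398206875 in hexadecimal, padded to 32 bits, is 0x5356F19B.
Split into bytes (most-significant first): 53 56 F1 9B.
Big-endian: lowest address holds the most-significant byte.
So the memory order matches the most-significant-first order: 53 56 F1 9B.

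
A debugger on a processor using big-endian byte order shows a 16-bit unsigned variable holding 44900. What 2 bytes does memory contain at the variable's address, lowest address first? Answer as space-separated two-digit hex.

44900 in hexadecimal, padded to 16 bits, is 0xAF64.
Split into bytes (most-significant first): AF 64.
Big-endian stores the most-significant byte at the lowest address.
So the memory order matches the most-significant-first order: AF 64.

AF 64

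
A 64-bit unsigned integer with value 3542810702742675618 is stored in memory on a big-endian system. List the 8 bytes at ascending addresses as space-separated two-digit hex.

31 2A 97 90 43 6D E0 A2

3542810702742675618 in hexadecimal, padded to 64 bits, is 0x312A9790436DE0A2.
Split into bytes (most-significant first): 31 2A 97 90 43 6D E0 A2.
Big-endian stores the most-significant byte at the lowest address.
So the memory order matches the most-significant-first order: 31 2A 97 90 43 6D E0 A2.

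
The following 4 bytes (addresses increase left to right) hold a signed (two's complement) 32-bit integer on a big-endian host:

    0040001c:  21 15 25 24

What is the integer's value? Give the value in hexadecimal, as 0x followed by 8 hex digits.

Big-endian stores the most-significant byte at the lowest address.
The bytes are already most-significant first: 0x21152524.

0x21152524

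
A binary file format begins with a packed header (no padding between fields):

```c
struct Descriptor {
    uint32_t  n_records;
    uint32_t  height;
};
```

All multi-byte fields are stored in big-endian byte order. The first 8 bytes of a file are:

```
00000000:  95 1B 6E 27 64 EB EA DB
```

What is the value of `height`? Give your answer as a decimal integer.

1693182683

`height` follows `n_records` (4 bytes), so it starts at byte offset 4 and occupies 4 bytes.
Bytes at offsets 4..7: 64 EB EA DB.
Big-endian: lowest address holds the most-significant byte.
The bytes are already most-significant first: 0x64EBEADB.
0x64EBEADB = 1693182683.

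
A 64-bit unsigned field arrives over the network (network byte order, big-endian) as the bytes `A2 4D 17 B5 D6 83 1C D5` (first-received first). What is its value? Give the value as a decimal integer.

In big-endian order the high byte comes first in memory.
The bytes are already most-significant first: 0xA24D17B5D6831CD5.
0xA24D17B5D6831CD5 = 11695029877106482389.

11695029877106482389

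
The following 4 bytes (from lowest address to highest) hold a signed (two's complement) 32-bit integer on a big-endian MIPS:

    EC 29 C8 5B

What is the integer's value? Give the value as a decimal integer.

Big-endian: lowest address holds the most-significant byte.
The bytes are already most-significant first: 0xEC29C85B.
Top bit is set, so as a signed 32-bit value this is 0xEC29C85B − 2^32 = -332806053.

-332806053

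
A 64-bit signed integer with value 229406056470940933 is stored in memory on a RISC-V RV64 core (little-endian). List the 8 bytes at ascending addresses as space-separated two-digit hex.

229406056470940933 in hexadecimal, padded to 64 bits, is 0x032F0397C9460D05.
Split into bytes (most-significant first): 03 2F 03 97 C9 46 0D 05.
In little-endian order the low byte comes first in memory.
So at ascending addresses the bytes are 05 0D 46 C9 97 03 2F 03.

05 0D 46 C9 97 03 2F 03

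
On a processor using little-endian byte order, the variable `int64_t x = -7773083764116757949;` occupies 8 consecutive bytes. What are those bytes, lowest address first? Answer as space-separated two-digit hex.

43 E2 76 06 80 75 20 94

Two's complement of -7773083764116757949 in 64 bits: 7773083764116757949 = 0x6BDF8A7FF9891DBD; invert → 0x942075800676E242; add 1 → 0x942075800676E243.
Split into bytes (most-significant first): 94 20 75 80 06 76 E2 43.
Little-endian stores the least-significant byte at the lowest address.
So at ascending addresses the bytes are 43 E2 76 06 80 75 20 94.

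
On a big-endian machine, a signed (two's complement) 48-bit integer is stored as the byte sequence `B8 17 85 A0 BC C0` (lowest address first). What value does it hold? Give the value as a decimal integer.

-79063811048256

Big-endian: lowest address holds the most-significant byte.
The bytes are already most-significant first: 0xB81785A0BCC0.
Top bit is set, so as a signed 48-bit value this is 0xB81785A0BCC0 − 2^48 = -79063811048256.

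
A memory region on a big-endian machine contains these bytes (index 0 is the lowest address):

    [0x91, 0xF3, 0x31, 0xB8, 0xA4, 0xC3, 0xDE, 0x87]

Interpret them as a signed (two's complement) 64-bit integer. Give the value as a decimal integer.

-7929939849761268089

In big-endian order the high byte comes first in memory.
The bytes are already most-significant first: 0x91F331B8A4C3DE87.
Top bit is set, so as a signed 64-bit value this is 0x91F331B8A4C3DE87 − 2^64 = -7929939849761268089.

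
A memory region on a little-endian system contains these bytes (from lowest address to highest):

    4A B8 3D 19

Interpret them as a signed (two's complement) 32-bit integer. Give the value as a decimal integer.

423475274

Little-endian stores the least-significant byte at the lowest address.
Reassemble most-significant byte first: 19 3D B8 4A → 0x193DB84A.
0x193DB84A = 423475274.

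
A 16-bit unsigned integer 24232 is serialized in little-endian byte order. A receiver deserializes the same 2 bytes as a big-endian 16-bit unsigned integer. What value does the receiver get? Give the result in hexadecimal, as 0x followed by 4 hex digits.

24232 in 16-bit hexadecimal is 0x5EA8.
Stored little-endian, the bytes at ascending addresses are A8 5E.
Read back as big-endian, the last byte is least significant, giving 0xA85E.

0xA85E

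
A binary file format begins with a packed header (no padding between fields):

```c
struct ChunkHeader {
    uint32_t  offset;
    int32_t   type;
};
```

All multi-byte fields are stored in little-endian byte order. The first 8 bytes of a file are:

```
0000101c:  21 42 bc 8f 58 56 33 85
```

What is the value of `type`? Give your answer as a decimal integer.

-2060233128

`type` follows `offset` (4 bytes), so it starts at byte offset 4 and occupies 4 bytes.
Bytes at offsets 4..7: 58 56 33 85.
Little-endian stores the least-significant byte at the lowest address.
Reassemble most-significant byte first: 85 33 56 58 → 0x85335658.
Top bit is set, so as a signed 32-bit value this is 0x85335658 − 2^32 = -2060233128.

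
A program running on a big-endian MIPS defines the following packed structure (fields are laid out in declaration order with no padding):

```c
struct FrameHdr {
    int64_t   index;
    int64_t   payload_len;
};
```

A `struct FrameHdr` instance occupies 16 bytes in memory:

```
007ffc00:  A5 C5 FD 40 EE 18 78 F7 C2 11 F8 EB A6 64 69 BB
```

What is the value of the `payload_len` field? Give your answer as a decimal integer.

`payload_len` follows `index` (8 bytes), so it starts at byte offset 8 and occupies 8 bytes.
Bytes at offsets 8..15: C2 11 F8 EB A6 64 69 BB.
Big-endian: lowest address holds the most-significant byte.
The bytes are already most-significant first: 0xC211F8EBA66469BB.
Top bit is set, so as a signed 64-bit value this is 0xC211F8EBA66469BB − 2^64 = -4462512064754849349.

-4462512064754849349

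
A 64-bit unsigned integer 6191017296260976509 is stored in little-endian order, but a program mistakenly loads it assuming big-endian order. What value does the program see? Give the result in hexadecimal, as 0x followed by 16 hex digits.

0x7D4FEFF56DE9EA55

6191017296260976509 in 64-bit hexadecimal is 0x55EAE96DF5EF4F7D.
Stored little-endian, the bytes at ascending addresses are 7D 4F EF F5 6D E9 EA 55.
Read back as big-endian, the last byte is least significant, giving 0x7D4FEFF56DE9EA55.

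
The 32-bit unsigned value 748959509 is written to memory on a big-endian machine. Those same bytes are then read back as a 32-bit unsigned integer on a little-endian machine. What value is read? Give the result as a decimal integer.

748959509 in 32-bit hexadecimal is 0x2CA43715.
Stored big-endian, the bytes at ascending addresses are 2C A4 37 15.
Read back as little-endian, the first byte is least significant, giving 0x1537A42C.
0x1537A42C = 355968044.

355968044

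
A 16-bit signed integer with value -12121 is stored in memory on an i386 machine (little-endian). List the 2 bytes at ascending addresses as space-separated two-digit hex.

Two's complement of -12121 in 16 bits: 12121 = 0x2F59; invert → 0xD0A6; add 1 → 0xD0A7.
Split into bytes (most-significant first): D0 A7.
Little-endian stores the least-significant byte at the lowest address.
So at ascending addresses the bytes are A7 D0.

A7 D0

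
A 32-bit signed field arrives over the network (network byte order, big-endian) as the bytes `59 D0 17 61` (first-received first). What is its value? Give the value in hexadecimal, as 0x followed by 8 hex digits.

In big-endian order the high byte comes first in memory.
The bytes are already most-significant first: 0x59D01761.

0x59D01761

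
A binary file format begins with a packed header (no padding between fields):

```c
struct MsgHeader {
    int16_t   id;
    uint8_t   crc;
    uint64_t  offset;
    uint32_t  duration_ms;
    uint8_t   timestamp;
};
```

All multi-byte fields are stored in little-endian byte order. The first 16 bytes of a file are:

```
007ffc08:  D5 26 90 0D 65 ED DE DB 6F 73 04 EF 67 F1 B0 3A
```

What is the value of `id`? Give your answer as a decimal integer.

9941

`id` is the first field, at byte offset 0, occupying 2 bytes.
Bytes at offsets 0..1: D5 26.
Little-endian: lowest address holds the least-significant byte.
Reassemble most-significant byte first: 26 D5 → 0x26D5.
0x26D5 = 9941.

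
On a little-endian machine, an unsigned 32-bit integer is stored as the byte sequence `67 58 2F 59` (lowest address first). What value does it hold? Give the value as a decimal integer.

1496275047

In little-endian order the low byte comes first in memory.
Reassemble most-significant byte first: 59 2F 58 67 → 0x592F5867.
0x592F5867 = 1496275047.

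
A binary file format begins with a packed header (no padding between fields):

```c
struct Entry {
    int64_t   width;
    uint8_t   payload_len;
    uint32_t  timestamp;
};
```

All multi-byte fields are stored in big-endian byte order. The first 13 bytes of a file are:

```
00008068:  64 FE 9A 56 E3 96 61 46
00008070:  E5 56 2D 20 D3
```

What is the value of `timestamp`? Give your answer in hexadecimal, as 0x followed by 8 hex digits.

0x562D20D3

`timestamp` follows `width` (8 B), `payload_len` (1 B), so it starts at offset 8 + 1 = 9 and occupies 4 bytes.
Bytes at offsets 9..12: 56 2D 20 D3.
Big-endian stores the most-significant byte at the lowest address.
The bytes are already most-significant first: 0x562D20D3.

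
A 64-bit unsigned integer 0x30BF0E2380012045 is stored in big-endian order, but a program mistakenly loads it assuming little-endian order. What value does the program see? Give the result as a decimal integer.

Stored big-endian, the bytes at ascending addresses are 30 BF 0E 23 80 01 20 45.
Read back as little-endian, the first byte is least significant, giving 0x45200180230EBF30.
0x45200180230EBF30 = 4980982837727379248.

4980982837727379248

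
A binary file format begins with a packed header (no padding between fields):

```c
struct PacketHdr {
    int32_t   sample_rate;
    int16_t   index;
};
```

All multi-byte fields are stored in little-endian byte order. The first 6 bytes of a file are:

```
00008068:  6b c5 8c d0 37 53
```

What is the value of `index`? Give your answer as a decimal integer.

`index` follows `sample_rate` (4 bytes), so it starts at byte offset 4 and occupies 2 bytes.
Bytes at offsets 4..5: 37 53.
Little-endian: lowest address holds the least-significant byte.
Reassemble most-significant byte first: 53 37 → 0x5337.
0x5337 = 21303.

21303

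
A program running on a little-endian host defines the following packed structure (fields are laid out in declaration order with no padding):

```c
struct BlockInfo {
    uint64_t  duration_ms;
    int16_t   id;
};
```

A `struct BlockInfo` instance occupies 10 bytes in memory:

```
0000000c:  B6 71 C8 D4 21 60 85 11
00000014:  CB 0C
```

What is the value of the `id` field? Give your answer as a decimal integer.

3275

`id` follows `duration_ms` (8 bytes), so it starts at byte offset 8 and occupies 2 bytes.
Bytes at offsets 8..9: CB 0C.
Little-endian stores the least-significant byte at the lowest address.
Reassemble most-significant byte first: 0C CB → 0x0CCB.
0x0CCB = 3275.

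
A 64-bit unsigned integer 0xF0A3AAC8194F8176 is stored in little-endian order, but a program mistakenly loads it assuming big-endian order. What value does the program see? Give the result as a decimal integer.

Stored little-endian, the bytes at ascending addresses are 76 81 4F 19 C8 AA A3 F0.
Read back as big-endian, the last byte is least significant, giving 0x76814F19C8AAA3F0.
0x76814F19C8AAA3F0 = 8539193340630574064.

8539193340630574064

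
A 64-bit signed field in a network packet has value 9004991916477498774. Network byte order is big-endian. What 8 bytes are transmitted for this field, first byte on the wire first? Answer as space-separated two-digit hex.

7C F8 28 70 02 E7 C5 96

9004991916477498774 in hexadecimal, padded to 64 bits, is 0x7CF8287002E7C596.
Split into bytes (most-significant first): 7C F8 28 70 02 E7 C5 96.
In big-endian order the high byte comes first in memory.
So the memory order matches the most-significant-first order: 7C F8 28 70 02 E7 C5 96.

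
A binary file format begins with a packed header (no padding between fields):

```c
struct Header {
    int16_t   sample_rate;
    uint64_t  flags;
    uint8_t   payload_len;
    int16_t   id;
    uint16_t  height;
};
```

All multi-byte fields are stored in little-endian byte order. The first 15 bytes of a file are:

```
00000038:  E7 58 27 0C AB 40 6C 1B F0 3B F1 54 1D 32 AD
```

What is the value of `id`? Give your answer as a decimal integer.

`id` follows `sample_rate` (2 B), `flags` (8 B), `payload_len` (1 B), so it starts at offset 2 + 8 + 1 = 11 and occupies 2 bytes.
Bytes at offsets 11..12: 54 1D.
Little-endian: lowest address holds the least-significant byte.
Reassemble most-significant byte first: 1D 54 → 0x1D54.
0x1D54 = 7508.

7508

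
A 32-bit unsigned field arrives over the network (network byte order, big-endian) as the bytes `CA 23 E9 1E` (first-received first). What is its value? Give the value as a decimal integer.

Big-endian: lowest address holds the most-significant byte.
The bytes are already most-significant first: 0xCA23E91E.
0xCA23E91E = 3391351070.

3391351070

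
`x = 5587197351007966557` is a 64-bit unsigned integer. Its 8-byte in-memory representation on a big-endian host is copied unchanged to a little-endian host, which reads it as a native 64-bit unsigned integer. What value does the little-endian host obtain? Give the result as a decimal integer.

6725516314413533517

5587197351007966557 in 64-bit hexadecimal is 0x4D89B66374D5555D.
Stored big-endian, the bytes at ascending addresses are 4D 89 B6 63 74 D5 55 5D.
Read back as little-endian, the first byte is least significant, giving 0x5D55D57463B6894D.
0x5D55D57463B6894D = 6725516314413533517.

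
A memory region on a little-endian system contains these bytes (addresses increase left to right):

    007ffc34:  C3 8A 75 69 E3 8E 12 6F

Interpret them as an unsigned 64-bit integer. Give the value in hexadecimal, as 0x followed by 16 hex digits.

In little-endian order the low byte comes first in memory.
Reassemble most-significant byte first: 6F 12 8E E3 69 75 8A C3 → 0x6F128EE369758AC3.

0x6F128EE369758AC3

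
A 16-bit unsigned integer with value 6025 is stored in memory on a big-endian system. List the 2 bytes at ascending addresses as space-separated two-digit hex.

17 89

6025 in hexadecimal, padded to 16 bits, is 0x1789.
Split into bytes (most-significant first): 17 89.
In big-endian order the high byte comes first in memory.
So the memory order matches the most-significant-first order: 17 89.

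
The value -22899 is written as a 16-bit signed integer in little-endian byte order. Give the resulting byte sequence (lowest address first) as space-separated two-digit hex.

Two's complement of -22899 in 16 bits: 22899 = 0x5973; invert → 0xA68C; add 1 → 0xA68D.
Split into bytes (most-significant first): A6 8D.
In little-endian order the low byte comes first in memory.
So at ascending addresses the bytes are 8D A6.

8D A6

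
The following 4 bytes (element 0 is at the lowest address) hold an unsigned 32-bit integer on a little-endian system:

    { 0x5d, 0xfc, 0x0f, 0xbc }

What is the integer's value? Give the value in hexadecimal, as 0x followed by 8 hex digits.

0xBC0FFC5D

Little-endian stores the least-significant byte at the lowest address.
Reassemble most-significant byte first: BC 0F FC 5D → 0xBC0FFC5D.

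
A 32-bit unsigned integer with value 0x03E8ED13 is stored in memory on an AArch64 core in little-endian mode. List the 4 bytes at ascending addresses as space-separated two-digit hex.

Split into bytes (most-significant first): 03 E8 ED 13.
Little-endian: lowest address holds the least-significant byte.
So at ascending addresses the bytes are 13 ED E8 03.

13 ED E8 03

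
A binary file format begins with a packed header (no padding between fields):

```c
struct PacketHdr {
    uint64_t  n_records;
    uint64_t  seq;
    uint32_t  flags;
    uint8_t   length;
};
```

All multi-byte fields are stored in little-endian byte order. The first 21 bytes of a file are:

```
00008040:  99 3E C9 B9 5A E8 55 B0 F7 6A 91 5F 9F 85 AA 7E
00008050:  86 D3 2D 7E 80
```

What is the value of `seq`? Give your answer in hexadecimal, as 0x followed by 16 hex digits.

`seq` follows `n_records` (8 bytes), so it starts at byte offset 8 and occupies 8 bytes.
Bytes at offsets 8..15: F7 6A 91 5F 9F 85 AA 7E.
Little-endian stores the least-significant byte at the lowest address.
Reassemble most-significant byte first: 7E AA 85 9F 5F 91 6A F7 → 0x7EAA859F5F916AF7.

0x7EAA859F5F916AF7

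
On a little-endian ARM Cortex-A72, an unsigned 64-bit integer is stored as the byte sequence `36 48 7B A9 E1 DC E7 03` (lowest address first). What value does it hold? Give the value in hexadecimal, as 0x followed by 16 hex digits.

Little-endian: lowest address holds the least-significant byte.
Reassemble most-significant byte first: 03 E7 DC E1 A9 7B 48 36 → 0x03E7DCE1A97B4836.

0x03E7DCE1A97B4836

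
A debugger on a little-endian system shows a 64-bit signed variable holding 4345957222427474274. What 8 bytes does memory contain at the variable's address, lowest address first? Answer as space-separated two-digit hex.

62 39 D5 63 11 F1 4F 3C

4345957222427474274 in hexadecimal, padded to 64 bits, is 0x3C4FF11163D53962.
Split into bytes (most-significant first): 3C 4F F1 11 63 D5 39 62.
In little-endian order the low byte comes first in memory.
So at ascending addresses the bytes are 62 39 D5 63 11 F1 4F 3C.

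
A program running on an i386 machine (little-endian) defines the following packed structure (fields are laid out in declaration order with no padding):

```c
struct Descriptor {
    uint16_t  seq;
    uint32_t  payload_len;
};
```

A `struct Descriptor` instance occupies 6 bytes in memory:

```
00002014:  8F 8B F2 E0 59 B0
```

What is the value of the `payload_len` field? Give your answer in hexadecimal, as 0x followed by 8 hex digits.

0xB059E0F2

`payload_len` follows `seq` (2 bytes), so it starts at byte offset 2 and occupies 4 bytes.
Bytes at offsets 2..5: F2 E0 59 B0.
In little-endian order the low byte comes first in memory.
Reassemble most-significant byte first: B0 59 E0 F2 → 0xB059E0F2.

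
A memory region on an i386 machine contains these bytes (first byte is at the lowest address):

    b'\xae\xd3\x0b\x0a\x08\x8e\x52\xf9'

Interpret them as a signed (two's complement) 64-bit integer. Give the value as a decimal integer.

In little-endian order the low byte comes first in memory.
Reassemble most-significant byte first: F9 52 8E 08 0A 0B D3 AE → 0xF9528E080A0BD3AE.
Top bit is set, so as a signed 64-bit value this is 0xF9528E080A0BD3AE − 2^64 = -481166044995791954.

-481166044995791954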